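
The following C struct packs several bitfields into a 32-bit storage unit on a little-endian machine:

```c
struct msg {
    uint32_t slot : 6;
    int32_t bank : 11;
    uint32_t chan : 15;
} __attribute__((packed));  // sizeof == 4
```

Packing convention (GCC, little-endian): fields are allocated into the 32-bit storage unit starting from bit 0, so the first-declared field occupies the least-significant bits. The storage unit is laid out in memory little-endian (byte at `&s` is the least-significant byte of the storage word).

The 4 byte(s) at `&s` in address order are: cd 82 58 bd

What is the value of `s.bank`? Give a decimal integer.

523

[0]=0xcd [1]=0x82 [2]=0x58 [3]=0xbd (little-endian) → word 0xbd5882cd
slot:6 @ bit 0 → (0xbd5882cd>>0)&0x3f = 0xd
bank:11 @ bit 6 → (0xbd5882cd>>6)&0x7ff = 0x20b  ←
chan:15 @ bit 17 → (0xbd5882cd>>17)&0x7fff = 0x5eac
bank signed 11b, MSB=0: value = 523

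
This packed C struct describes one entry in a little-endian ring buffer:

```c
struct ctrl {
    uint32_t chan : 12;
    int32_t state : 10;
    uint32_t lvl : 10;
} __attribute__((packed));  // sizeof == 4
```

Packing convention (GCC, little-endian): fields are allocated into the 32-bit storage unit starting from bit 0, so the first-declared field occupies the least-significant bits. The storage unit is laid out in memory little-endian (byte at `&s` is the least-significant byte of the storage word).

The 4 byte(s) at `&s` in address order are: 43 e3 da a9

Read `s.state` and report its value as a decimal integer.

[0]=0x43 [1]=0xe3 [2]=0xda [3]=0xa9 (little-endian) → word 0xa9dae343
chan:12 @ bit 0 → (0xa9dae343>>0)&0xfff = 0x343
state:10 @ bit 12 → (0xa9dae343>>12)&0x3ff = 0x1ae  ←
lvl:10 @ bit 22 → (0xa9dae343>>22)&0x3ff = 0x2a7
state signed 10b, MSB=0: value = 430

430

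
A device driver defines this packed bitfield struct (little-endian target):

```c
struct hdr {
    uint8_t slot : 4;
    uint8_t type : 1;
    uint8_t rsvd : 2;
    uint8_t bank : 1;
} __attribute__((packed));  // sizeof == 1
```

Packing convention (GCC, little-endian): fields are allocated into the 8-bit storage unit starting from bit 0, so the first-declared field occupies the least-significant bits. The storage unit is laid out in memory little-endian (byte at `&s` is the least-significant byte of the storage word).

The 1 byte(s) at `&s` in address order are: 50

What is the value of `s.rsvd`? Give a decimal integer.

[0]=0x50 (little-endian) → word 0x50
slot:4 @ bit 0 → (0x50>>0)&0xf = 0x0
type:1 @ bit 4 → (0x50>>4)&0x1 = 0x1
rsvd:2 @ bit 5 → (0x50>>5)&0x3 = 0x2  ←
bank:1 @ bit 7 → (0x50>>7)&0x1 = 0x0

2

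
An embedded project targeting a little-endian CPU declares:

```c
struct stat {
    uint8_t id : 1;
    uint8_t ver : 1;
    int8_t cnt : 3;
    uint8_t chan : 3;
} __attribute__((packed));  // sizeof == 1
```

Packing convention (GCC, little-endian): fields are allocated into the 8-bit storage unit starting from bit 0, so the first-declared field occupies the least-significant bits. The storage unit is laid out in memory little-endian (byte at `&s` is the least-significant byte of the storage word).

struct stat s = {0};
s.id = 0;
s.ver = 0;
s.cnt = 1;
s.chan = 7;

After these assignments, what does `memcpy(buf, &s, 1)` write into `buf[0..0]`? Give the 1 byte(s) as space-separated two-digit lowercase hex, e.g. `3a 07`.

id:1 = 0 → 0x0 << 0 → word 0x00
ver:1 = 0 → 0x0 << 1 → word 0x00
cnt:3 = 1 → 0x1 << 2 → word 0x04
chan:3 = 7 → 0x7 << 5 → word 0xe4
word = 0xe4 → little-endian bytes:
  [0]=0xe4

e4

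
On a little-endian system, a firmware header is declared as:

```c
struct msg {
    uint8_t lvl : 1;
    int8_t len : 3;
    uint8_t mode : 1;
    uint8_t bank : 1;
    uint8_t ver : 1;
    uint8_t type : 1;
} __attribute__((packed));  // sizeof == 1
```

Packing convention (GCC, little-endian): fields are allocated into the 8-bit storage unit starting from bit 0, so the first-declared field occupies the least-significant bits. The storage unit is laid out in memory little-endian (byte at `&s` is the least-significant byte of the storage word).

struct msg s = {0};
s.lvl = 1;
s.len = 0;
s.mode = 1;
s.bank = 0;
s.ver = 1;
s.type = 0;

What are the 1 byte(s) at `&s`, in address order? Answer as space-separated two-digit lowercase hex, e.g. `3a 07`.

[0+:1] lvl=1 & 0x1 = 0x1; word=0x01
[1+:3] len=0 & 0x7 = 0x0; word=0x01
[4+:1] mode=1 & 0x1 = 0x1; word=0x11
[5+:1] bank=0 & 0x1 = 0x0; word=0x11
[6+:1] ver=1 & 0x1 = 0x1; word=0x51
[7+:1] type=0 & 0x1 = 0x0; word=0x51
word = 0x51 → little-endian bytes:
  [0]=0x51

51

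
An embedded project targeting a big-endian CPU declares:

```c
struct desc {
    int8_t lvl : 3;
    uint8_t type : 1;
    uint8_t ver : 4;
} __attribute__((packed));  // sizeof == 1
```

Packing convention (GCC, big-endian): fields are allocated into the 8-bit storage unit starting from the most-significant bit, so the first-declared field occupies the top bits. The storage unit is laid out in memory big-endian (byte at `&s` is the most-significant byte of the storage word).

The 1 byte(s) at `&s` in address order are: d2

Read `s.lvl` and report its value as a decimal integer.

-2

[0]=0xd2 (big-endian) → word 0xd2
lvl [5+:3] = (word>>5) & 0x7 = 6  ←
type [4+:1] = (word>>4) & 0x1 = 1
ver [0+:4] = (word>>0) & 0xf = 2
lvl signed 3b, MSB=1: 6 - 8 = -2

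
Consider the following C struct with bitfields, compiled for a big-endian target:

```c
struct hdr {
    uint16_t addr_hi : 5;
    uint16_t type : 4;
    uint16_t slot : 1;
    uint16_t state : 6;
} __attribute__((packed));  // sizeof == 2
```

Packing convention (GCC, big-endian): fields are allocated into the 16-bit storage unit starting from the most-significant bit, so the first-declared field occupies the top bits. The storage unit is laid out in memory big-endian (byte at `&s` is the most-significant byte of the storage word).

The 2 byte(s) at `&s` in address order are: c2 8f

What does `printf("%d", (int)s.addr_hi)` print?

24

[0]=0xc2 [1]=0x8f (big-endian) → word 0xc28f
addr_hi [11+:5] = (word>>11) & 0x1f = 24  ←
type [7+:4] = (word>>7) & 0xf = 5
slot [6+:1] = (word>>6) & 0x1 = 0
state [0+:6] = (word>>0) & 0x3f = 15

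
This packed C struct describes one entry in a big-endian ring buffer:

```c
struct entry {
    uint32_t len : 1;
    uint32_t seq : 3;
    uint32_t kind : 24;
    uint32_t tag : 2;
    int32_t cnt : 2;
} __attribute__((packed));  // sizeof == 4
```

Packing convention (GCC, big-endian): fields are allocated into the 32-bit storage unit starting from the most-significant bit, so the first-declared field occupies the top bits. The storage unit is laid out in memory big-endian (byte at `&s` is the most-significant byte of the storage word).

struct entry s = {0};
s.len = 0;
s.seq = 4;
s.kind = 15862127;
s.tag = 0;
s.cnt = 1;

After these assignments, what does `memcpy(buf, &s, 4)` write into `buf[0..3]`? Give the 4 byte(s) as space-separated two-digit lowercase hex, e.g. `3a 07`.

4f 20 96 f1

[31+:1] len=0 & 0x1 = 0x0; word=0x00000000
[28+:3] seq=4 & 0x7 = 0x4; word=0x40000000
[4+:24] kind=15862127 & 0xffffff = 0xf2096f; word=0x4f2096f0
[2+:2] tag=0 & 0x3 = 0x0; word=0x4f2096f0
[0+:2] cnt=1 & 0x3 = 0x1; word=0x4f2096f1
word = 0x4f2096f1 → big-endian bytes:
  [0]=0x4f  [1]=0x20  [2]=0x96  [3]=0xf1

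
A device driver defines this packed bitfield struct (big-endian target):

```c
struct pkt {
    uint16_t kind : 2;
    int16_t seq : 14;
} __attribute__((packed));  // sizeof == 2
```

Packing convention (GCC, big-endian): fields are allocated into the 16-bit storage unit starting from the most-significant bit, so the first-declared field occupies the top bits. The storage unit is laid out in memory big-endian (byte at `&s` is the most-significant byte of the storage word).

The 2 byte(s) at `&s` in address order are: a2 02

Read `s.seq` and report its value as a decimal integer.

[0]=0xa2 [1]=0x02 (big-endian) → word 0xa202
kind:2 @ bit 14 → (0xa202>>14)&0x3 = 0x2
seq:14 @ bit 0 → (0xa202>>0)&0x3fff = 0x2202  ←
seq signed 14b, MSB=1: 8706 - 16384 = -7678

-7678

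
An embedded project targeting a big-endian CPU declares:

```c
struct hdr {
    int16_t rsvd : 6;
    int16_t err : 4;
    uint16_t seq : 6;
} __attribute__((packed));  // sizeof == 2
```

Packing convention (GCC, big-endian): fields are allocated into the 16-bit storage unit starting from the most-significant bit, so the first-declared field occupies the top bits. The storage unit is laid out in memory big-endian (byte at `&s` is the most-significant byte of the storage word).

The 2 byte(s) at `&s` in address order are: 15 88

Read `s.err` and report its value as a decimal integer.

[0]=0x15 [1]=0x88 (big-endian) → word 0x1588
rsvd:6 @ bit 10 → (0x1588>>10)&0x3f = 0x5
err:4 @ bit 6 → (0x1588>>6)&0xf = 0x6  ←
seq:6 @ bit 0 → (0x1588>>0)&0x3f = 0x8
err signed 4b, MSB=0: value = 6

6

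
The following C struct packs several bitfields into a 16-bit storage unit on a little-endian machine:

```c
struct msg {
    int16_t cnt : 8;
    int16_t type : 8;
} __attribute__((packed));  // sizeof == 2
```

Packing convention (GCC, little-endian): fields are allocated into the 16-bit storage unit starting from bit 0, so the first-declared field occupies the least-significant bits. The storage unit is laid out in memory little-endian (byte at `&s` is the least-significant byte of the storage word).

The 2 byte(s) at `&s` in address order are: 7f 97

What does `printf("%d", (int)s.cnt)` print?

[0]=0x7f [1]=0x97 (little-endian) → word 0x977f
cnt [0+:8] = (word>>0) & 0xff = 127  ←
type [8+:8] = (word>>8) & 0xff = 151
cnt signed 8b, MSB=0: value = 127

127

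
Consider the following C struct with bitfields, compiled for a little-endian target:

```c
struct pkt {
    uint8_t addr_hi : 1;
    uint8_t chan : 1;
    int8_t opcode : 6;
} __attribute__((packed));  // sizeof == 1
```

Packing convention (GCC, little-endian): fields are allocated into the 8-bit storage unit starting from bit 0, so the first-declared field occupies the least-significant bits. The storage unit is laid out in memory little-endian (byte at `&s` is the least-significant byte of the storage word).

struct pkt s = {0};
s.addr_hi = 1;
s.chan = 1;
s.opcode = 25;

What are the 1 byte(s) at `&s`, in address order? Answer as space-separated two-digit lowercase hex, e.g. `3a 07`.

67

[0+:1] addr_hi=1 & 0x1 = 0x1; word=0x01
[1+:1] chan=1 & 0x1 = 0x1; word=0x03
[2+:6] opcode=25 & 0x3f = 0x19; word=0x67
word = 0x67 → little-endian bytes:
  [0]=0x67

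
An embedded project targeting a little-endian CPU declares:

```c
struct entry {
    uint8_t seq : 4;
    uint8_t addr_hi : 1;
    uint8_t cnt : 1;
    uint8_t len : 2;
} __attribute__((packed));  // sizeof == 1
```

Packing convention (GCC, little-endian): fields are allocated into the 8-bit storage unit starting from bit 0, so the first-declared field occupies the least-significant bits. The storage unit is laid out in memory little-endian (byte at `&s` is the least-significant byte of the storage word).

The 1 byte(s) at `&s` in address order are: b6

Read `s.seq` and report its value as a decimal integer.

6

[0]=0xb6 (little-endian) → word 0xb6
seq [0+:4] = (word>>0) & 0xf = 6  ←
addr_hi [4+:1] = (word>>4) & 0x1 = 1
cnt [5+:1] = (word>>5) & 0x1 = 1
len [6+:2] = (word>>6) & 0x3 = 2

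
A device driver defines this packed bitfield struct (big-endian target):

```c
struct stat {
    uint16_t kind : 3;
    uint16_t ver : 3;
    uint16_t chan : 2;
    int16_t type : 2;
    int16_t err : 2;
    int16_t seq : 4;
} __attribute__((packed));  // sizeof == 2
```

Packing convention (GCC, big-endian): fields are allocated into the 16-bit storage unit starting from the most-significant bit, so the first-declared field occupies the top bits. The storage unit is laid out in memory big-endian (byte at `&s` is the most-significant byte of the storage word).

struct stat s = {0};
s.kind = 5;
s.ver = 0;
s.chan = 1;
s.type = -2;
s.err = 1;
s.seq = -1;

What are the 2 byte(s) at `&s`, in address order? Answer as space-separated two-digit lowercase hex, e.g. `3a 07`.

[13+:3] kind=5 & 0x7 = 0x5; word=0xa000
[10+:3] ver=0 & 0x7 = 0x0; word=0xa000
[8+:2] chan=1 & 0x3 = 0x1; word=0xa100
[6+:2] type=-2 & 0x3 = 0x2; word=0xa180
[4+:2] err=1 & 0x3 = 0x1; word=0xa190
[0+:4] seq=-1 & 0xf = 0xf; word=0xa19f
word = 0xa19f → big-endian bytes:
  [0]=0xa1  [1]=0x9f

a1 9f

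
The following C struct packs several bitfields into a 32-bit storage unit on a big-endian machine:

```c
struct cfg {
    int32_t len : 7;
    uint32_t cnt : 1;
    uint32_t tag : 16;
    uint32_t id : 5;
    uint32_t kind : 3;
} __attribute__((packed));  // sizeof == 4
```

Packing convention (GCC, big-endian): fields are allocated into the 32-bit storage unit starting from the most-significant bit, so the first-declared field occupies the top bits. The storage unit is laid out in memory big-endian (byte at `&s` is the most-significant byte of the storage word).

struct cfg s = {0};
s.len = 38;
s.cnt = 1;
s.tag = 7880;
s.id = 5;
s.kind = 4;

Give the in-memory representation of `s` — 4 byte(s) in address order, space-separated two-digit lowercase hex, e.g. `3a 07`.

4d 1e c8 2c

len:7 = 38 → 0x26 << 25 → word 0x4c000000
cnt:1 = 1 → 0x1 << 24 → word 0x4d000000
tag:16 = 7880 → 0x1ec8 << 8 → word 0x4d1ec800
id:5 = 5 → 0x5 << 3 → word 0x4d1ec828
kind:3 = 4 → 0x4 << 0 → word 0x4d1ec82c
word = 0x4d1ec82c → big-endian bytes:
  [0]=0x4d  [1]=0x1e  [2]=0xc8  [3]=0x2c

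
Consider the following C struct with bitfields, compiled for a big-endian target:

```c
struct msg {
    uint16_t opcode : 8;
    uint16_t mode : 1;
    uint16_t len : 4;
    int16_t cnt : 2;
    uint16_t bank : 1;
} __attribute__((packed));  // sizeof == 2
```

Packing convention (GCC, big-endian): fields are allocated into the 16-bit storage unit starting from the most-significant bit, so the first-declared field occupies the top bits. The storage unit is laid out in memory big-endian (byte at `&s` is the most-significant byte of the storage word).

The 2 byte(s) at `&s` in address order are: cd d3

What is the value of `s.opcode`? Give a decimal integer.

205

[0]=0xcd [1]=0xd3 (big-endian) → word 0xcdd3
opcode:8 @ bit 8 → (0xcdd3>>8)&0xff = 0xcd  ←
mode:1 @ bit 7 → (0xcdd3>>7)&0x1 = 0x1
len:4 @ bit 3 → (0xcdd3>>3)&0xf = 0xa
cnt:2 @ bit 1 → (0xcdd3>>1)&0x3 = 0x1
bank:1 @ bit 0 → (0xcdd3>>0)&0x1 = 0x1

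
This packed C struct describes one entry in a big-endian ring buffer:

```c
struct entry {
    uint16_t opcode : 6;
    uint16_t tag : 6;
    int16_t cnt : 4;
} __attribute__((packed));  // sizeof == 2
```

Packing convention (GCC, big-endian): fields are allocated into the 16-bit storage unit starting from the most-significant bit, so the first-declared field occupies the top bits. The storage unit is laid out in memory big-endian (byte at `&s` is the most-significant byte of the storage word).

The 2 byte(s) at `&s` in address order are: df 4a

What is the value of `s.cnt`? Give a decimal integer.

-6

[0]=0xdf [1]=0x4a (big-endian) → word 0xdf4a
opcode:6 @ bit 10 → (0xdf4a>>10)&0x3f = 0x37
tag:6 @ bit 4 → (0xdf4a>>4)&0x3f = 0x34
cnt:4 @ bit 0 → (0xdf4a>>0)&0xf = 0xa  ←
cnt signed 4b, MSB=1: 10 - 16 = -6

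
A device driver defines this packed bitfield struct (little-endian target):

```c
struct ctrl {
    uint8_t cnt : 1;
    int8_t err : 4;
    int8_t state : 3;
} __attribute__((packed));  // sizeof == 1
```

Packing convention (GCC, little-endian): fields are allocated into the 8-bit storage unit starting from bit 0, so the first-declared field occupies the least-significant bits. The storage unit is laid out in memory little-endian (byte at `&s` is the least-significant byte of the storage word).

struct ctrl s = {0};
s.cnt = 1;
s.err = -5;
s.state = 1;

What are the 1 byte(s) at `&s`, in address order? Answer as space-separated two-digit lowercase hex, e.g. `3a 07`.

37

[0+:1] cnt=1 & 0x1 = 0x1; word=0x01
[1+:4] err=-5 & 0xf = 0xb; word=0x17
[5+:3] state=1 & 0x7 = 0x1; word=0x37
word = 0x37 → little-endian bytes:
  [0]=0x37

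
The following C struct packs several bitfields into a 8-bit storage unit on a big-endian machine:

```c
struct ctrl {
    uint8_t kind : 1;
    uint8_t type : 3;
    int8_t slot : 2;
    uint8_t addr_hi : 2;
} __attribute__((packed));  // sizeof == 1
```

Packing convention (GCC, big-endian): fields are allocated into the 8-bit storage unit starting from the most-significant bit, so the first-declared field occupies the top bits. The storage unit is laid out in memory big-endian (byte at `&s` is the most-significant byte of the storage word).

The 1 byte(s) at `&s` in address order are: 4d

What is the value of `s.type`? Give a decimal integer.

4

[0]=0x4d (big-endian) → word 0x4d
kind:1 @ bit 7 → (0x4d>>7)&0x1 = 0x0
type:3 @ bit 4 → (0x4d>>4)&0x7 = 0x4  ←
slot:2 @ bit 2 → (0x4d>>2)&0x3 = 0x3
addr_hi:2 @ bit 0 → (0x4d>>0)&0x3 = 0x1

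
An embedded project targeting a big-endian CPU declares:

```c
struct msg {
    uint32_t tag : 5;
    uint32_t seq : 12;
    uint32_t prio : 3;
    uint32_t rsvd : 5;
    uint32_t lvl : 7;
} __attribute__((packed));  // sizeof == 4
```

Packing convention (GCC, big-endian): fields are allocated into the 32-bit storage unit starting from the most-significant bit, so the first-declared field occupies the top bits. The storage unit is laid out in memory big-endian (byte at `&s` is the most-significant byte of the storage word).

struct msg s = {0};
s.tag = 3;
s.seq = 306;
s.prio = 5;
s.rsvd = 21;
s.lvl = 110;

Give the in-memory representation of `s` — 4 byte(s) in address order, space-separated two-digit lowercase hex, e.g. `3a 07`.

[27+:5] tag=3 & 0x1f = 0x3; word=0x18000000
[15+:12] seq=306 & 0xfff = 0x132; word=0x18990000
[12+:3] prio=5 & 0x7 = 0x5; word=0x18995000
[7+:5] rsvd=21 & 0x1f = 0x15; word=0x18995a80
[0+:7] lvl=110 & 0x7f = 0x6e; word=0x18995aee
word = 0x18995aee → big-endian bytes:
  [0]=0x18  [1]=0x99  [2]=0x5a  [3]=0xee

18 99 5a ee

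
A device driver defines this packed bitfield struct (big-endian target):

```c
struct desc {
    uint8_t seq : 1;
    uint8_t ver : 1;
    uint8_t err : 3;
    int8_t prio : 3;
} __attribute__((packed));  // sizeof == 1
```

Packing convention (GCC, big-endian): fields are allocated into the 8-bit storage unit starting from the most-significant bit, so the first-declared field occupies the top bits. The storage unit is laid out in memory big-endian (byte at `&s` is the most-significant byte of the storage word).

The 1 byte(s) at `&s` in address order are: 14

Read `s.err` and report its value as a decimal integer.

[0]=0x14 (big-endian) → word 0x14
seq:1 @ bit 7 → (0x14>>7)&0x1 = 0x0
ver:1 @ bit 6 → (0x14>>6)&0x1 = 0x0
err:3 @ bit 3 → (0x14>>3)&0x7 = 0x2  ←
prio:3 @ bit 0 → (0x14>>0)&0x7 = 0x4

2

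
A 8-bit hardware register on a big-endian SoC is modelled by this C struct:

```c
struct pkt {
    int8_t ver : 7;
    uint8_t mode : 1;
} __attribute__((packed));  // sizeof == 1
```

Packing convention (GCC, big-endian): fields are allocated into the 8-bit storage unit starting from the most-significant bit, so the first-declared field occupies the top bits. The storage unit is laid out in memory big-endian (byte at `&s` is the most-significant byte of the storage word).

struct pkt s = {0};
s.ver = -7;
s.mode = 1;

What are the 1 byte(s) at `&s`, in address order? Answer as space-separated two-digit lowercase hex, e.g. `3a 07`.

ver (7b) val=-7 bits=0x79 at bit 1: 0xf2
mode (1b) val=1 bits=0x1 at bit 0: 0xf3
word = 0xf3 → big-endian bytes:
  [0]=0xf3

f3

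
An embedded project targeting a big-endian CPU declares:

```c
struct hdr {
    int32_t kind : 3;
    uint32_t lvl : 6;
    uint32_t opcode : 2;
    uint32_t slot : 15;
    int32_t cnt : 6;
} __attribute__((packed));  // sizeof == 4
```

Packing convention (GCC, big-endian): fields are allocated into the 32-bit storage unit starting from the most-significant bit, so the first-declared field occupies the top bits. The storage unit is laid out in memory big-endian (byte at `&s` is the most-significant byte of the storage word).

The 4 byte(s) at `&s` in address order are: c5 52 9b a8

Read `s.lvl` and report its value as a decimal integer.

10

[0]=0xc5 [1]=0x52 [2]=0x9b [3]=0xa8 (big-endian) → word 0xc5529ba8
kind:3 @ bit 29 → (0xc5529ba8>>29)&0x7 = 0x6
lvl:6 @ bit 23 → (0xc5529ba8>>23)&0x3f = 0xa  ←
opcode:2 @ bit 21 → (0xc5529ba8>>21)&0x3 = 0x2
slot:15 @ bit 6 → (0xc5529ba8>>6)&0x7fff = 0x4a6e
cnt:6 @ bit 0 → (0xc5529ba8>>0)&0x3f = 0x28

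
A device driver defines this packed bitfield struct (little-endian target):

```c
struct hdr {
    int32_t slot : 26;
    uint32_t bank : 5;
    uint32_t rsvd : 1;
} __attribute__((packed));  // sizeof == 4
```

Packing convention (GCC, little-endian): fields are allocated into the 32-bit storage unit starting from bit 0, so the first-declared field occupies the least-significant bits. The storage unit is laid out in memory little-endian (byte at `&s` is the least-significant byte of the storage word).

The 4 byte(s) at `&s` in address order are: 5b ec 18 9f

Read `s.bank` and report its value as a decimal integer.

[0]=0x5b [1]=0xec [2]=0x18 [3]=0x9f (little-endian) → word 0x9f18ec5b
slot [0+:26] = (word>>0) & 0x3ffffff = 51965019
bank [26+:5] = (word>>26) & 0x1f = 7  ←
rsvd [31+:1] = (word>>31) & 0x1 = 1

7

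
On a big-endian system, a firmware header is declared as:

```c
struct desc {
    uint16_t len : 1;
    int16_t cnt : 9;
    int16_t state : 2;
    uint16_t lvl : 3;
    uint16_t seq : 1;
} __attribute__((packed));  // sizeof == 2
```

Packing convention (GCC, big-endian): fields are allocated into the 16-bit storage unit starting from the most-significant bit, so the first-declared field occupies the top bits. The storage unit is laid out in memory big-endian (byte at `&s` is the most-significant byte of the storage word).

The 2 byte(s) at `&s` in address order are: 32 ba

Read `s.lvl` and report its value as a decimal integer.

5

[0]=0x32 [1]=0xba (big-endian) → word 0x32ba
len [15+:1] = (word>>15) & 0x1 = 0
cnt [6+:9] = (word>>6) & 0x1ff = 202
state [4+:2] = (word>>4) & 0x3 = 3
lvl [1+:3] = (word>>1) & 0x7 = 5  ←
seq [0+:1] = (word>>0) & 0x1 = 0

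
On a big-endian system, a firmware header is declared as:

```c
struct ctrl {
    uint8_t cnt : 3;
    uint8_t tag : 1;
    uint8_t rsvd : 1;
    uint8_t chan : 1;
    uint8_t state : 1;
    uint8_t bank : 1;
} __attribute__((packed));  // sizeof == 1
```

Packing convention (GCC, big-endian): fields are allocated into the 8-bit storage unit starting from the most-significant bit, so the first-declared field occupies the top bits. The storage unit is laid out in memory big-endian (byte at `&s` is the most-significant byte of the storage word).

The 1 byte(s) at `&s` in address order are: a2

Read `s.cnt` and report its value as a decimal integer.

5

[0]=0xa2 (big-endian) → word 0xa2
cnt [5+:3] = (word>>5) & 0x7 = 5  ←
tag [4+:1] = (word>>4) & 0x1 = 0
rsvd [3+:1] = (word>>3) & 0x1 = 0
chan [2+:1] = (word>>2) & 0x1 = 0
state [1+:1] = (word>>1) & 0x1 = 1
bank [0+:1] = (word>>0) & 0x1 = 0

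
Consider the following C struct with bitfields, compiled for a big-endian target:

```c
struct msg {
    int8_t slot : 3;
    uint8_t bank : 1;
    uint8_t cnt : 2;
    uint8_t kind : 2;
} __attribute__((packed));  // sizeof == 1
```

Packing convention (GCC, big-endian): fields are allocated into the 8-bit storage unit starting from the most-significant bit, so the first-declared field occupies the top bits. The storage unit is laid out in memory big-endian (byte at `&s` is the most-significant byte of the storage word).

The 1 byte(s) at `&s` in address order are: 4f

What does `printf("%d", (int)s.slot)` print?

[0]=0x4f (big-endian) → word 0x4f
slot:3 @ bit 5 → (0x4f>>5)&0x7 = 0x2  ←
bank:1 @ bit 4 → (0x4f>>4)&0x1 = 0x0
cnt:2 @ bit 2 → (0x4f>>2)&0x3 = 0x3
kind:2 @ bit 0 → (0x4f>>0)&0x3 = 0x3
slot signed 3b, MSB=0: value = 2

2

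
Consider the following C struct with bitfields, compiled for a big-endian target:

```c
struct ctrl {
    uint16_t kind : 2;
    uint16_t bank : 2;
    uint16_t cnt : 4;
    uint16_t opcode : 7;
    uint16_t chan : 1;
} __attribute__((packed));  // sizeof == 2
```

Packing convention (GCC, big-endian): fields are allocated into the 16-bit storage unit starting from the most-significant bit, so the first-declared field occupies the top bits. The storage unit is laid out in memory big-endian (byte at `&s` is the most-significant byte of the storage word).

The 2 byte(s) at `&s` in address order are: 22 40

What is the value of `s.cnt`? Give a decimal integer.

2

[0]=0x22 [1]=0x40 (big-endian) → word 0x2240
kind [14+:2] = (word>>14) & 0x3 = 0
bank [12+:2] = (word>>12) & 0x3 = 2
cnt [8+:4] = (word>>8) & 0xf = 2  ←
opcode [1+:7] = (word>>1) & 0x7f = 32
chan [0+:1] = (word>>0) & 0x1 = 0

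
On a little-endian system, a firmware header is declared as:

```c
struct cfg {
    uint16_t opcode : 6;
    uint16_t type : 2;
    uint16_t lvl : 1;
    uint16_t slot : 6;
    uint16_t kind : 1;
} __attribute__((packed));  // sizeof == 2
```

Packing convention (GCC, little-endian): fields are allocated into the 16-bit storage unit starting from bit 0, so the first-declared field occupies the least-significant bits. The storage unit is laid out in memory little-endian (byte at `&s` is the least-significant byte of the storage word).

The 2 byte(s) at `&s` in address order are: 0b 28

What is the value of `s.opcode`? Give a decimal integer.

[0]=0x0b [1]=0x28 (little-endian) → word 0x280b
opcode:6 @ bit 0 → (0x280b>>0)&0x3f = 0xb  ←
type:2 @ bit 6 → (0x280b>>6)&0x3 = 0x0
lvl:1 @ bit 8 → (0x280b>>8)&0x1 = 0x0
slot:6 @ bit 9 → (0x280b>>9)&0x3f = 0x14
kind:1 @ bit 15 → (0x280b>>15)&0x1 = 0x0

11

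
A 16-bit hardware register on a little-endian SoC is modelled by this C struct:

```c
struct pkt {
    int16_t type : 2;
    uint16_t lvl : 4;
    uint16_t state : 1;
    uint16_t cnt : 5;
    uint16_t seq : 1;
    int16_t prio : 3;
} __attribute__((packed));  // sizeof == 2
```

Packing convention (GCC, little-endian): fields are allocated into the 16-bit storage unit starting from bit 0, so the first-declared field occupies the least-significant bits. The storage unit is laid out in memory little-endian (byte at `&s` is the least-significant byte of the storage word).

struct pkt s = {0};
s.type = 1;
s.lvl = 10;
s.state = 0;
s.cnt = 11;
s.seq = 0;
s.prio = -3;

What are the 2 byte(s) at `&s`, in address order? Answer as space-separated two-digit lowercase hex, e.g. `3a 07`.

[0+:2] type=1 & 0x3 = 0x1; word=0x0001
[2+:4] lvl=10 & 0xf = 0xa; word=0x0029
[6+:1] state=0 & 0x1 = 0x0; word=0x0029
[7+:5] cnt=11 & 0x1f = 0xb; word=0x05a9
[12+:1] seq=0 & 0x1 = 0x0; word=0x05a9
[13+:3] prio=-3 & 0x7 = 0x5; word=0xa5a9
word = 0xa5a9 → little-endian bytes:
  [0]=0xa9  [1]=0xa5

a9 a5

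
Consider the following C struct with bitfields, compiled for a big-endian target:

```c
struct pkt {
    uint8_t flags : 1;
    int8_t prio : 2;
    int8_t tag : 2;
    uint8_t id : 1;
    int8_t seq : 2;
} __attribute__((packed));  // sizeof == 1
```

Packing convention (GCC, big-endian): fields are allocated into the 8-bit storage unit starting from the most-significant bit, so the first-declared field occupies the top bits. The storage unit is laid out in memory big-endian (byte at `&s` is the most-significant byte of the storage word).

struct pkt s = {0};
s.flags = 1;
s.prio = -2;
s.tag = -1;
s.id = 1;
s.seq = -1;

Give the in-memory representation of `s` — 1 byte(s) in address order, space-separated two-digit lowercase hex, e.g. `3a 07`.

df

flags (1b) val=1 bits=0x1 at bit 7: 0x80
prio (2b) val=-2 bits=0x2 at bit 5: 0xc0
tag (2b) val=-1 bits=0x3 at bit 3: 0xd8
id (1b) val=1 bits=0x1 at bit 2: 0xdc
seq (2b) val=-1 bits=0x3 at bit 0: 0xdf
word = 0xdf → big-endian bytes:
  [0]=0xdf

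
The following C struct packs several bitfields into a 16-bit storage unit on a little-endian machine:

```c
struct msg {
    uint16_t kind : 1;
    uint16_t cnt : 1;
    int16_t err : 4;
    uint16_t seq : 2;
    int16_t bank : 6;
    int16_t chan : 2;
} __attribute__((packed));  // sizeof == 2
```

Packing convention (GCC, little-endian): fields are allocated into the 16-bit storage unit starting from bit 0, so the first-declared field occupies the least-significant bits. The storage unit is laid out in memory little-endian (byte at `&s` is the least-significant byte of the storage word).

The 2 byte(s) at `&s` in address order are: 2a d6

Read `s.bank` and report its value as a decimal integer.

22

[0]=0x2a [1]=0xd6 (little-endian) → word 0xd62a
kind [0+:1] = (word>>0) & 0x1 = 0
cnt [1+:1] = (word>>1) & 0x1 = 1
err [2+:4] = (word>>2) & 0xf = 10
seq [6+:2] = (word>>6) & 0x3 = 0
bank [8+:6] = (word>>8) & 0x3f = 22  ←
chan [14+:2] = (word>>14) & 0x3 = 3
bank signed 6b, MSB=0: value = 22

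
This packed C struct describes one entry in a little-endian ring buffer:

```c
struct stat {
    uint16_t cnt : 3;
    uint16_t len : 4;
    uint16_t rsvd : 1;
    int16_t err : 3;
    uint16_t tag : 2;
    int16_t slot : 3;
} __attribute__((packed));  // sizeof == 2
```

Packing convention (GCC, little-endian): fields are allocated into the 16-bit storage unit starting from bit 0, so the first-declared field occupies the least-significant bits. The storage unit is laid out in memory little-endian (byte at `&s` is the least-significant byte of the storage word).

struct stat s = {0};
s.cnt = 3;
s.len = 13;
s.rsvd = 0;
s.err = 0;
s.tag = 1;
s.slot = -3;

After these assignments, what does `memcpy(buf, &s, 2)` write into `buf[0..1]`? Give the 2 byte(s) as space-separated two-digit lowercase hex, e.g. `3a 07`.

6b a8

[0+:3] cnt=3 & 0x7 = 0x3; word=0x0003
[3+:4] len=13 & 0xf = 0xd; word=0x006b
[7+:1] rsvd=0 & 0x1 = 0x0; word=0x006b
[8+:3] err=0 & 0x7 = 0x0; word=0x006b
[11+:2] tag=1 & 0x3 = 0x1; word=0x086b
[13+:3] slot=-3 & 0x7 = 0x5; word=0xa86b
word = 0xa86b → little-endian bytes:
  [0]=0x6b  [1]=0xa8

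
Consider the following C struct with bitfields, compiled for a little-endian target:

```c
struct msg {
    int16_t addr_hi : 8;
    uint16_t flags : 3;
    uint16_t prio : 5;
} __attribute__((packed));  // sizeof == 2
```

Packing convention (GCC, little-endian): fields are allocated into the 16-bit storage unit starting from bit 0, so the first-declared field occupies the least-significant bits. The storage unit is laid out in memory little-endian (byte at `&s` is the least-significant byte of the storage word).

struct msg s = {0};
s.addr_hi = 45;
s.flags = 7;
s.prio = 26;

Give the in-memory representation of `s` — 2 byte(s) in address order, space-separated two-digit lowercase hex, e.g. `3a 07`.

[0+:8] addr_hi=45 & 0xff = 0x2d; word=0x002d
[8+:3] flags=7 & 0x7 = 0x7; word=0x072d
[11+:5] prio=26 & 0x1f = 0x1a; word=0xd72d
word = 0xd72d → little-endian bytes:
  [0]=0x2d  [1]=0xd7

2d d7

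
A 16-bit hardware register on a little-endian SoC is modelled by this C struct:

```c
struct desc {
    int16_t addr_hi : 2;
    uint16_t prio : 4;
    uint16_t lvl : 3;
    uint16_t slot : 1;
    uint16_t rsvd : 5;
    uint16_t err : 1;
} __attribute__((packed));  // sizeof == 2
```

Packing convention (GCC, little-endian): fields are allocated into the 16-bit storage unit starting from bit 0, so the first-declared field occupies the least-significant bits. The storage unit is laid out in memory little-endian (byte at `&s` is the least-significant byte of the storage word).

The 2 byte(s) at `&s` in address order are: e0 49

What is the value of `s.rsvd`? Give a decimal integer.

[0]=0xe0 [1]=0x49 (little-endian) → word 0x49e0
addr_hi:2 @ bit 0 → (0x49e0>>0)&0x3 = 0x0
prio:4 @ bit 2 → (0x49e0>>2)&0xf = 0x8
lvl:3 @ bit 6 → (0x49e0>>6)&0x7 = 0x7
slot:1 @ bit 9 → (0x49e0>>9)&0x1 = 0x0
rsvd:5 @ bit 10 → (0x49e0>>10)&0x1f = 0x12  ←
err:1 @ bit 15 → (0x49e0>>15)&0x1 = 0x0

18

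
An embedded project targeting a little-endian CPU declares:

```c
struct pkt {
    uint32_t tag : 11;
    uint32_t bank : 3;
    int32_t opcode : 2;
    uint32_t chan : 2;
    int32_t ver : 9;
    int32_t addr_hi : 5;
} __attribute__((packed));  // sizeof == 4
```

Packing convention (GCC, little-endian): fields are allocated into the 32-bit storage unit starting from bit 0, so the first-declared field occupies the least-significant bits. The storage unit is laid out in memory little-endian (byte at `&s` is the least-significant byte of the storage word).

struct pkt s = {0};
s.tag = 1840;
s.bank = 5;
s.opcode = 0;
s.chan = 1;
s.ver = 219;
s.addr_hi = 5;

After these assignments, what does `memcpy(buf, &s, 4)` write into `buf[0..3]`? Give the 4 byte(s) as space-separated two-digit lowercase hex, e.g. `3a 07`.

[0+:11] tag=1840 & 0x7ff = 0x730; word=0x00000730
[11+:3] bank=5 & 0x7 = 0x5; word=0x00002f30
[14+:2] opcode=0 & 0x3 = 0x0; word=0x00002f30
[16+:2] chan=1 & 0x3 = 0x1; word=0x00012f30
[18+:9] ver=219 & 0x1ff = 0xdb; word=0x036d2f30
[27+:5] addr_hi=5 & 0x1f = 0x5; word=0x2b6d2f30
word = 0x2b6d2f30 → little-endian bytes:
  [0]=0x30  [1]=0x2f  [2]=0x6d  [3]=0x2b

30 2f 6d 2b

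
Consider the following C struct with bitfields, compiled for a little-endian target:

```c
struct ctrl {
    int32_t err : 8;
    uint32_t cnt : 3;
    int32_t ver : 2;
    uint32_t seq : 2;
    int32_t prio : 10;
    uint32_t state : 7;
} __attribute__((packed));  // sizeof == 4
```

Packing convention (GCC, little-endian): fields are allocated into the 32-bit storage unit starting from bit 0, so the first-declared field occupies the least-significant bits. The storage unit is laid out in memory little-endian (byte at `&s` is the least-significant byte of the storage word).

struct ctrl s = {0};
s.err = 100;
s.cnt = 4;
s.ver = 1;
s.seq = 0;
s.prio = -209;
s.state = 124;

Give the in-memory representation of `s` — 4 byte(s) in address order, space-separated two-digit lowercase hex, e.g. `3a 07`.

err:8 = 100 → 0x64 << 0 → word 0x00000064
cnt:3 = 4 → 0x4 << 8 → word 0x00000464
ver:2 = 1 → 0x1 << 11 → word 0x00000c64
seq:2 = 0 → 0x0 << 13 → word 0x00000c64
prio:10 = -209 → 0x32f << 15 → word 0x01978c64
state:7 = 124 → 0x7c << 25 → word 0xf9978c64
word = 0xf9978c64 → little-endian bytes:
  [0]=0x64  [1]=0x8c  [2]=0x97  [3]=0xf9

64 8c 97 f9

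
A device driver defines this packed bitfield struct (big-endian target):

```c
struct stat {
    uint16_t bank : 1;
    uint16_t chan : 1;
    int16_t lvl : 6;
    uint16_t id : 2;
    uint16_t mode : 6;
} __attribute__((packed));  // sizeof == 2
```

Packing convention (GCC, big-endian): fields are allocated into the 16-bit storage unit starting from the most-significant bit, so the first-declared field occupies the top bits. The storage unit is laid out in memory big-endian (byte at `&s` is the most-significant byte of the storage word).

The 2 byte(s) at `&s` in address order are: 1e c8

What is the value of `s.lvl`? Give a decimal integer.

[0]=0x1e [1]=0xc8 (big-endian) → word 0x1ec8
bank:1 @ bit 15 → (0x1ec8>>15)&0x1 = 0x0
chan:1 @ bit 14 → (0x1ec8>>14)&0x1 = 0x0
lvl:6 @ bit 8 → (0x1ec8>>8)&0x3f = 0x1e  ←
id:2 @ bit 6 → (0x1ec8>>6)&0x3 = 0x3
mode:6 @ bit 0 → (0x1ec8>>0)&0x3f = 0x8
lvl signed 6b, MSB=0: value = 30

30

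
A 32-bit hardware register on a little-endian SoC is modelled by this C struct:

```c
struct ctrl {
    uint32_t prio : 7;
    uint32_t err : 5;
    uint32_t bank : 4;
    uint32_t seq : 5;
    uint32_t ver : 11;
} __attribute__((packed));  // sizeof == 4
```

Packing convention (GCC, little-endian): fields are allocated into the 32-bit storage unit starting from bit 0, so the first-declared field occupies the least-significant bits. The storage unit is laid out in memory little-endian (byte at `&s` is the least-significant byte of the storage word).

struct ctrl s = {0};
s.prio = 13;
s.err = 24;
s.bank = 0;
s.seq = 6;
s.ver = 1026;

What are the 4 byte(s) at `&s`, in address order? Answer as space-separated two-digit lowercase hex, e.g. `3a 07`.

prio (7b) val=13 bits=0xd at bit 0: 0x0000000d
err (5b) val=24 bits=0x18 at bit 7: 0x00000c0d
bank (4b) val=0 bits=0x0 at bit 12: 0x00000c0d
seq (5b) val=6 bits=0x6 at bit 16: 0x00060c0d
ver (11b) val=1026 bits=0x402 at bit 21: 0x80460c0d
word = 0x80460c0d → little-endian bytes:
  [0]=0x0d  [1]=0x0c  [2]=0x46  [3]=0x80

0d 0c 46 80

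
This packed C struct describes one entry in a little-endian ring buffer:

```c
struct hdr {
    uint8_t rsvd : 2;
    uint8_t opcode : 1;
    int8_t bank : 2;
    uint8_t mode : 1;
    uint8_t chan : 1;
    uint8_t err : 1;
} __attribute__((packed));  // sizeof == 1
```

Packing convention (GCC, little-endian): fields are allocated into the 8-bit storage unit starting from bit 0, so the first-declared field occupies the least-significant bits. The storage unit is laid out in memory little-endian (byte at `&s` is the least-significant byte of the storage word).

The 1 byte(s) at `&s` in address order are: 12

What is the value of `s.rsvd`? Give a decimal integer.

[0]=0x12 (little-endian) → word 0x12
rsvd [0+:2] = (word>>0) & 0x3 = 2  ←
opcode [2+:1] = (word>>2) & 0x1 = 0
bank [3+:2] = (word>>3) & 0x3 = 2
mode [5+:1] = (word>>5) & 0x1 = 0
chan [6+:1] = (word>>6) & 0x1 = 0
err [7+:1] = (word>>7) & 0x1 = 0

2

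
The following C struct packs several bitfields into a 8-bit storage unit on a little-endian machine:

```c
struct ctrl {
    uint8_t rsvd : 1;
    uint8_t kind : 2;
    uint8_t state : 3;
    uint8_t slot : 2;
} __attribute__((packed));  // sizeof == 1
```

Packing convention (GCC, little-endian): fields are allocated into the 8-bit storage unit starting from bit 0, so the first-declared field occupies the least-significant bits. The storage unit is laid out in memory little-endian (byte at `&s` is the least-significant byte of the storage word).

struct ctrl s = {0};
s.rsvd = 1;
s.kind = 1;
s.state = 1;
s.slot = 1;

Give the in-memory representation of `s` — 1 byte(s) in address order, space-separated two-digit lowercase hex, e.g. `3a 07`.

[0+:1] rsvd=1 & 0x1 = 0x1; word=0x01
[1+:2] kind=1 & 0x3 = 0x1; word=0x03
[3+:3] state=1 & 0x7 = 0x1; word=0x0b
[6+:2] slot=1 & 0x3 = 0x1; word=0x4b
word = 0x4b → little-endian bytes:
  [0]=0x4b

4b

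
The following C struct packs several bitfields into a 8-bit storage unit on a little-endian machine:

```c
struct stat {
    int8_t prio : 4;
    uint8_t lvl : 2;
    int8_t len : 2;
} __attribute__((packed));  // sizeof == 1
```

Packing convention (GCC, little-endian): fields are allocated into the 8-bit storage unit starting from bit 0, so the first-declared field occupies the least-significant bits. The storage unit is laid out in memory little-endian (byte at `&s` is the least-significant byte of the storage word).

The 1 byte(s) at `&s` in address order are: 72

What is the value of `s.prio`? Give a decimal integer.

[0]=0x72 (little-endian) → word 0x72
prio [0+:4] = (word>>0) & 0xf = 2  ←
lvl [4+:2] = (word>>4) & 0x3 = 3
len [6+:2] = (word>>6) & 0x3 = 1
prio signed 4b, MSB=0: value = 2

2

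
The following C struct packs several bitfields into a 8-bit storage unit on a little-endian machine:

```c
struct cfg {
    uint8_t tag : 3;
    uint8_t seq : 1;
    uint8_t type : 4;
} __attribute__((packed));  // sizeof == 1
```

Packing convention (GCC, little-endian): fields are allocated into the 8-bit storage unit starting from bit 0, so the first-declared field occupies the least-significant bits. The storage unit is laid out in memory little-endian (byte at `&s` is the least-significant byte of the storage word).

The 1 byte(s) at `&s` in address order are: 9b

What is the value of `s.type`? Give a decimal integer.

[0]=0x9b (little-endian) → word 0x9b
tag:3 @ bit 0 → (0x9b>>0)&0x7 = 0x3
seq:1 @ bit 3 → (0x9b>>3)&0x1 = 0x1
type:4 @ bit 4 → (0x9b>>4)&0xf = 0x9  ←

9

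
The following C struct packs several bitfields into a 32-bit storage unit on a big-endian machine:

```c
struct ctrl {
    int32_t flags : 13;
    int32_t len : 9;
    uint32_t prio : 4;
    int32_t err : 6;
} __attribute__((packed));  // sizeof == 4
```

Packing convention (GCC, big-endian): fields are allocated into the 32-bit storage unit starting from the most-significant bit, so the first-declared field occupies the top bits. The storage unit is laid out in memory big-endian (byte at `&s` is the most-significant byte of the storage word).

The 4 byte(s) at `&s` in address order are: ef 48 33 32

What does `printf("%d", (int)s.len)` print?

12

[0]=0xef [1]=0x48 [2]=0x33 [3]=0x32 (big-endian) → word 0xef483332
flags [19+:13] = (word>>19) & 0x1fff = 7657
len [10+:9] = (word>>10) & 0x1ff = 12  ←
prio [6+:4] = (word>>6) & 0xf = 12
err [0+:6] = (word>>0) & 0x3f = 50
len signed 9b, MSB=0: value = 12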